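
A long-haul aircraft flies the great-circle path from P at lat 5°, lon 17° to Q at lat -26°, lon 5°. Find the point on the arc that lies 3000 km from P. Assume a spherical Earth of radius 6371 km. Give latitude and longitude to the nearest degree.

≈ lat -20°, lon 7°

The haversine formula gives a central angle δ ≈ 0.578 rad (33.1°) between the endpoints. The total great-circle distance is δ·R ≈ 0.578 × 6371 ≈ 3682 km, so the target fraction is f = 3000/3682 ≈ 0.815.
Interpolate at f ≈ 0.815 with slerp weights a = sin((1−f)δ)/sin δ ≈ 0.196, b = sin(fδ)/sin δ ≈ 0.830.
p = a·p₁ + b·p₂ ≈ (0.930, 0.122, -0.347); φ = arcsin(p_z) ≈ -20.30°, λ = atan2(p_y, p_x) ≈ 7.48°.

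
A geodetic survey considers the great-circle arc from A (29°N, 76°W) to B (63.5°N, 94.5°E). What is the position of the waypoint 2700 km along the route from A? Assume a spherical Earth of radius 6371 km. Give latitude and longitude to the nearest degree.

≈ (53°N, 73°W)

Write both endpoints as unit vectors p₁, p₂ with components (cos φ cos λ, cos φ sin λ, sin φ).
The central angle between the endpoints is δ = arccos(p₁·p₂) ≈ 1.522 rad (87.2°). The total great-circle distance is δ·R ≈ 1.522 × 6371 ≈ 9695 km, so the target fraction is f = 2700/9695 ≈ 0.278.
Interpolate at f ≈ 0.278 with slerp weights a = sin((1−f)δ)/sin δ ≈ 0.891, b = sin(fδ)/sin δ ≈ 0.412.
p = a·p₁ + b·p₂ ≈ (0.174, -0.573, 0.801); φ = arcsin(p_z) ≈ 53.19°, λ = atan2(p_y, p_x) ≈ -73.10°.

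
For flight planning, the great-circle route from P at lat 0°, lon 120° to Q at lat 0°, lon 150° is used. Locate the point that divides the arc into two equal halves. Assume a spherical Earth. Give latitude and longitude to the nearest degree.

≈ lat 0°, lon 135°

Convert each endpoint to a unit vector on the sphere (x = cos φ cos λ, y = cos φ sin λ, z = sin φ).
The central angle between the endpoints is δ = arccos(p₁·p₂) ≈ 0.524 rad (30.0°).
Interpolate at f = 1/2 with slerp weights a = sin((1−f)δ)/sin δ ≈ 0.518, b = sin(fδ)/sin δ ≈ 0.518.
p = a·p₁ + b·p₂ ≈ (-0.707, 0.707, 0.000); φ = arcsin(p_z) ≈ 0.00°, λ = atan2(p_y, p_x) ≈ 135.00°.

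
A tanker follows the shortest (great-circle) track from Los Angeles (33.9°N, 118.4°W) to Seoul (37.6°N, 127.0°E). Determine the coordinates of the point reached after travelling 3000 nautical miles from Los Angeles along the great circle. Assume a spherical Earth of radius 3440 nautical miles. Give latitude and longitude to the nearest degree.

≈ 53°N, 175°E

Convert each endpoint to a unit vector on the sphere (x = cos φ cos λ, y = cos φ sin λ, z = sin φ).
The central angle between the endpoints is δ = arccos(p₁·p₂) ≈ 1.504 rad (86.2°). The total great-circle distance is δ·R ≈ 1.504 × 3440 ≈ 5174 nmi, so the target fraction is f = 3000/5174 ≈ 0.580.
Interpolate at f ≈ 0.580 with slerp weights a = sin((1−f)δ)/sin δ ≈ 0.592, b = sin(fδ)/sin δ ≈ 0.767.
p = a·p₁ + b·p₂ ≈ (-0.600, 0.053, 0.798); φ = arcsin(p_z) ≈ 52.99°, λ = atan2(p_y, p_x) ≈ 174.93°.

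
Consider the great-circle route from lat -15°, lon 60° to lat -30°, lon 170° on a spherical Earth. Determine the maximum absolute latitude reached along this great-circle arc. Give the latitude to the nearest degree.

≈ -37°

The great circle lies in the plane with unit normal n̂ = (p₁ × p₂)/|p₁ × p₂|.
Here n̂_z ≈ +0.796; the vertex latitude is φ_max = arccos|n̂_z| ≈ 37.3°.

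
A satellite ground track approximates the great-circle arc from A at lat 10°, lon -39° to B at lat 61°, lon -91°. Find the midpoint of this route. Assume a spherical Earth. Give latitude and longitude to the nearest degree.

The haversine formula gives a central angle δ ≈ 1.109 rad (63.5°) between the endpoints.
Interpolate at f = 1/2 with slerp weights a = sin((1−f)δ)/sin δ ≈ 0.588, b = sin(fδ)/sin δ ≈ 0.588.
p = a·p₁ + b·p₂ ≈ (0.445, -0.650, 0.616); φ = arcsin(p_z) ≈ 38.06°, λ = atan2(p_y, p_x) ≈ -55.58°.

≈ lat 38°, lon -56°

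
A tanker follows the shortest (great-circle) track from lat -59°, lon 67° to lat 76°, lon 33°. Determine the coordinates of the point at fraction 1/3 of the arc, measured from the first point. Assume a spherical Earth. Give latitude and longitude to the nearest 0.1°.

The haversine formula gives a central angle δ ≈ 2.387 rad (136.8°) between the endpoints.
Interpolate at f = 1/3 with slerp weights a = sin((1−f)δ)/sin δ ≈ 1.459, b = sin(fδ)/sin δ ≈ 1.043.
p = a·p₁ + b·p₂ ≈ (0.505, 0.829, -0.239); φ = arcsin(p_z) ≈ -13.84°, λ = atan2(p_y, p_x) ≈ 58.65°.

≈ lat -13.8°, lon 58.6°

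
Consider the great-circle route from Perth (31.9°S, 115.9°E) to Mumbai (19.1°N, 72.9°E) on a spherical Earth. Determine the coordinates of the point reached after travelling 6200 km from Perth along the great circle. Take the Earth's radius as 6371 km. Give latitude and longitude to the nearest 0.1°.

≈ 11.4°N, 79.2°E

The haversine formula gives a central angle δ ≈ 1.144 rad (65.6°) between the endpoints. The total great-circle distance is δ·R ≈ 1.144 × 6371 ≈ 7289 km, so the target fraction is f = 6200/7289 ≈ 0.851.
Interpolate at f ≈ 0.851 with slerp weights a = sin((1−f)δ)/sin δ ≈ 0.187, b = sin(fδ)/sin δ ≈ 0.908.
p = a·p₁ + b·p₂ ≈ (0.183, 0.963, 0.198); φ = arcsin(p_z) ≈ 11.44°, λ = atan2(p_y, p_x) ≈ 79.24°.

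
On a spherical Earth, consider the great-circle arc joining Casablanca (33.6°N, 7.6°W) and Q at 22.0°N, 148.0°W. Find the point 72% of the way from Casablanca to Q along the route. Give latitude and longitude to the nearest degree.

≈ 46°N, 122°W

Convert each endpoint to a unit vector on the sphere (x = cos φ cos λ, y = cos φ sin λ, z = sin φ).
The central angle between the endpoints is δ = arccos(p₁·p₂) ≈ 1.969 rad (112.8°).
Interpolate at f = 0.72 with slerp weights a = sin((1−f)δ)/sin δ ≈ 0.568, b = sin(fδ)/sin δ ≈ 1.072.
p = a·p₁ + b·p₂ ≈ (-0.374, -0.589, 0.716); φ = arcsin(p_z) ≈ 45.73°, λ = atan2(p_y, p_x) ≈ -122.39°.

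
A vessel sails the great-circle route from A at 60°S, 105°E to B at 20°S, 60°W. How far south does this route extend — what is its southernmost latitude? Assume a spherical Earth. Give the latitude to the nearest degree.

The great circle lies in the plane with unit normal n̂ = (p₁ × p₂)/|p₁ × p₂|.
Here n̂_z ≈ -0.123; the vertex latitude is φ_max = arccos|n̂_z| ≈ 82.9°.
Check via Clairaut: cos φ_max = |cos φ₁| · sin C = cos(60.0°)·sin(165.7°) ≈ 0.123, again giving ≈ 82.9°.

≈ 83°S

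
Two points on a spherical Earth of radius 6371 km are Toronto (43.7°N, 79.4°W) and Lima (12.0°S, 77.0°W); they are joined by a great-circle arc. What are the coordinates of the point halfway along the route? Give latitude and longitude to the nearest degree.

Write both endpoints as unit vectors p₁, p₂ with components (cos φ cos λ, cos φ sin λ, sin φ).
The central angle between the endpoints is δ = arccos(p₁·p₂) ≈ 0.973 rad (55.7°).
Interpolate at f = 1/2 with slerp weights a = sin((1−f)δ)/sin δ ≈ 0.566, b = sin(fδ)/sin δ ≈ 0.566.
p = a·p₁ + b·p₂ ≈ (0.200, -0.941, 0.273); φ = arcsin(p_z) ≈ 15.85°, λ = atan2(p_y, p_x) ≈ -78.02°.

≈ (16°N, 78°W)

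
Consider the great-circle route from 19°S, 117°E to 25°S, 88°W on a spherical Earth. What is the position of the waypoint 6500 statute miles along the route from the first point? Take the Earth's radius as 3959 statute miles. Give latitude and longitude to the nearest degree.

≈ 53°S, 118°W

Write both endpoints as unit vectors p₁, p₂ with components (cos φ cos λ, cos φ sin λ, sin φ).
The central angle between the endpoints is δ = arccos(p₁·p₂) ≈ 2.264 rad (129.7°). The total great-circle distance is δ·R ≈ 2.264 × 3959 ≈ 8963 mi, so the target fraction is f = 6500/8963 ≈ 0.725.
Interpolate at f ≈ 0.725 with slerp weights a = sin((1−f)δ)/sin δ ≈ 0.758, b = sin(fδ)/sin δ ≈ 1.297.
p = a·p₁ + b·p₂ ≈ (-0.284, -0.536, -0.795); φ = arcsin(p_z) ≈ -52.63°, λ = atan2(p_y, p_x) ≈ -117.93°.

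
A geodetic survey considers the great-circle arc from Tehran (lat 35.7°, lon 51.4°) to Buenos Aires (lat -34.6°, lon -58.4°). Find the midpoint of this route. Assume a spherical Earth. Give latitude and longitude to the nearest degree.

Convert each endpoint to a unit vector on the sphere (x = cos φ cos λ, y = cos φ sin λ, z = sin φ).
The central angle between the endpoints is δ = arccos(p₁·p₂) ≈ 2.163 rad (123.9°).
Interpolate at f = 1/2 with slerp weights a = sin((1−f)δ)/sin δ ≈ 1.063, b = sin(fδ)/sin δ ≈ 1.063.
p = a·p₁ + b·p₂ ≈ (0.997, -0.071, 0.017); φ = arcsin(p_z) ≈ 0.96°, λ = atan2(p_y, p_x) ≈ -4.05°.

≈ lat 1°, lon -4°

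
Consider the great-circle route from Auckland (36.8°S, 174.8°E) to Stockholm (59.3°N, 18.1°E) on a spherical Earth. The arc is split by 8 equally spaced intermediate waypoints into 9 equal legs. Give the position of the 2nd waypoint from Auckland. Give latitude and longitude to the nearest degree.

The haversine formula gives a central angle δ ≈ 2.669 rad (152.9°) between the endpoints.
Interpolate at f = 2/9 with slerp weights a = sin((1−f)δ)/sin δ ≈ 1.923, b = sin(fδ)/sin δ ≈ 1.229.
p = a·p₁ + b·p₂ ≈ (-0.938, 0.335, -0.096); φ = arcsin(p_z) ≈ -5.49°, λ = atan2(p_y, p_x) ≈ 160.36°.

≈ 5°S, 160°E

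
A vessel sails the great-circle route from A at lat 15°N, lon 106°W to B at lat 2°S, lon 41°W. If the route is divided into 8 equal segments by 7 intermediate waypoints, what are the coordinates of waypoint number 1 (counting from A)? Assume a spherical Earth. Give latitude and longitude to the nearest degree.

≈ lat 14°N, lon 98°W

Convert each endpoint to a unit vector on the sphere (x = cos φ cos λ, y = cos φ sin λ, z = sin φ).
The central angle between the endpoints is δ = arccos(p₁·p₂) ≈ 1.160 rad (66.5°).
Interpolate at f = 1/8 with slerp weights a = sin((1−f)δ)/sin δ ≈ 0.927, b = sin(fδ)/sin δ ≈ 0.158.
p = a·p₁ + b·p₂ ≈ (-0.128, -0.964, 0.234); φ = arcsin(p_z) ≈ 13.55°, λ = atan2(p_y, p_x) ≈ -97.55°.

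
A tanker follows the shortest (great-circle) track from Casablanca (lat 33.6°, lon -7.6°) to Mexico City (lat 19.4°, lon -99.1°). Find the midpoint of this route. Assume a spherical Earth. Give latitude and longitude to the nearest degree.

≈ lat 35°, lon -57°

Convert each endpoint to a unit vector on the sphere (x = cos φ cos λ, y = cos φ sin λ, z = sin φ).
The central angle between the endpoints is δ = arccos(p₁·p₂) ≈ 1.407 rad (80.6°).
Interpolate at f = 1/2 with slerp weights a = sin((1−f)δ)/sin δ ≈ 0.656, b = sin(fδ)/sin δ ≈ 0.656.
p = a·p₁ + b·p₂ ≈ (0.443, -0.683, 0.581); φ = arcsin(p_z) ≈ 35.49°, λ = atan2(p_y, p_x) ≈ -57.00°.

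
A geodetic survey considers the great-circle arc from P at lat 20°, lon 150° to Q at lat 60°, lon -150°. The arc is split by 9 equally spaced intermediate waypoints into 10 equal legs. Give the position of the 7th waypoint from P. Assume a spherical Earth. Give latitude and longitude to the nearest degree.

≈ lat 52°, lon -178°

Convert each endpoint to a unit vector on the sphere (x = cos φ cos λ, y = cos φ sin λ, z = sin φ).
The central angle between the endpoints is δ = arccos(p₁·p₂) ≈ 1.011 rad (57.9°).
Interpolate at f = 7/10 with slerp weights a = sin((1−f)δ)/sin δ ≈ 0.352, b = sin(fδ)/sin δ ≈ 0.767.
p = a·p₁ + b·p₂ ≈ (-0.619, -0.026, 0.785); φ = arcsin(p_z) ≈ 51.71°, λ = atan2(p_y, p_x) ≈ -177.58°.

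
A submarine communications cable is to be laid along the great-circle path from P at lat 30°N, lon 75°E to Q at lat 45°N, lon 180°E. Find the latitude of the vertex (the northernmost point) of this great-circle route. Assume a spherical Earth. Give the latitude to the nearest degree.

≈ 53°N

The great circle lies in the plane with unit normal n̂ = (p₁ × p₂)/|p₁ × p₂|.
Here n̂_z ≈ +0.603; the vertex latitude is φ_max = arccos|n̂_z| ≈ 52.9°.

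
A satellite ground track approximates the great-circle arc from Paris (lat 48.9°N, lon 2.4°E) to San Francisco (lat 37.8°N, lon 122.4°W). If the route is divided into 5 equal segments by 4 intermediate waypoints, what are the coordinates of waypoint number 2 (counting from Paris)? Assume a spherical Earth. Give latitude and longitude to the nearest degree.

From cos δ = sin φ₁ sin φ₂ + cos φ₁ cos φ₂ cos Δλ, the central angle is δ ≈ 1.405 rad (80.5°).
Interpolate at f = 2/5 with slerp weights a = sin((1−f)δ)/sin δ ≈ 0.757, b = sin(fδ)/sin δ ≈ 0.540.
p = a·p₁ + b·p₂ ≈ (0.268, -0.340, 0.901); φ = arcsin(p_z) ≈ 64.35°, λ = atan2(p_y, p_x) ≈ -51.67°.

≈ lat 64°N, lon 52°W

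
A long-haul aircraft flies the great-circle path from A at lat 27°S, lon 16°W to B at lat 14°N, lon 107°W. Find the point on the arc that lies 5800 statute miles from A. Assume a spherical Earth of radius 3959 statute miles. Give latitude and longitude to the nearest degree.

≈ lat 8°N, lon 95°W

Convert each endpoint to a unit vector on the sphere (x = cos φ cos λ, y = cos φ sin λ, z = sin φ).
The central angle between the endpoints is δ = arccos(p₁·p₂) ≈ 1.696 rad (97.2°). The total great-circle distance is δ·R ≈ 1.696 × 3959 ≈ 6715 mi, so the target fraction is f = 5800/6715 ≈ 0.864.
Interpolate at f ≈ 0.864 with slerp weights a = sin((1−f)δ)/sin δ ≈ 0.231, b = sin(fδ)/sin δ ≈ 1.002.
p = a·p₁ + b·p₂ ≈ (-0.087, -0.987, 0.138); φ = arcsin(p_z) ≈ 7.91°, λ = atan2(p_y, p_x) ≈ -95.02°.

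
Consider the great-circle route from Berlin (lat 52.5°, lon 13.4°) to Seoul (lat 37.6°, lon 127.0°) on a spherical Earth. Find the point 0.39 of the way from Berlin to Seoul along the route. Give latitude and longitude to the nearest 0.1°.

From cos δ = sin φ₁ sin φ₂ + cos φ₁ cos φ₂ cos Δλ, the central angle is δ ≈ 1.276 rad (73.1°).
Interpolate at f = 0.39 with slerp weights a = sin((1−f)δ)/sin δ ≈ 0.734, b = sin(fδ)/sin δ ≈ 0.499.
p = a·p₁ + b·p₂ ≈ (0.197, 0.419, 0.886); φ = arcsin(p_z) ≈ 62.42°, λ = atan2(p_y, p_x) ≈ 64.86°.

≈ lat 62.4°, lon 64.9°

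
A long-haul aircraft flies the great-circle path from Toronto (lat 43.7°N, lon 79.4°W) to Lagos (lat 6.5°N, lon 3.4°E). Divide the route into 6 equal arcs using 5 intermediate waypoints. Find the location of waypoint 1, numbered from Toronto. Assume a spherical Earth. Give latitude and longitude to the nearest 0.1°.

≈ lat 42.2°N, lon 61.2°W

Write both endpoints as unit vectors p₁, p₂ with components (cos φ cos λ, cos φ sin λ, sin φ).
The central angle between the endpoints is δ = arccos(p₁·p₂) ≈ 1.402 rad (80.3°).
Interpolate at f = 1/6 with slerp weights a = sin((1−f)δ)/sin δ ≈ 0.933, b = sin(fδ)/sin δ ≈ 0.235.
p = a·p₁ + b·p₂ ≈ (0.357, -0.649, 0.671); φ = arcsin(p_z) ≈ 42.18°, λ = atan2(p_y, p_x) ≈ -61.20°.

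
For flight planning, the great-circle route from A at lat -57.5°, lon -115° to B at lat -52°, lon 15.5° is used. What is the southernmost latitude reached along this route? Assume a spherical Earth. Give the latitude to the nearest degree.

≈ -74°

The great circle lies in the plane with unit normal n̂ = (p₁ × p₂)/|p₁ × p₂|.
Here n̂_z ≈ +0.282; the vertex latitude is φ_max = arccos|n̂_z| ≈ 73.6°.
Check via Clairaut: cos φ_max = |cos φ₁| · sin C = cos(57.5°)·sin(148.4°) ≈ 0.282, again giving ≈ 73.6°.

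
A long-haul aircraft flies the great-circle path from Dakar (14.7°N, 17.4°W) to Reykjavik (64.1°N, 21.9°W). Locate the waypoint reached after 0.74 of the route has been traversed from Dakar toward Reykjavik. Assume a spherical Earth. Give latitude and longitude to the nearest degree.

Write both endpoints as unit vectors p₁, p₂ with components (cos φ cos λ, cos φ sin λ, sin φ).
The central angle between the endpoints is δ = arccos(p₁·p₂) ≈ 0.864 rad (49.5°).
Interpolate at f = 0.74 with slerp weights a = sin((1−f)δ)/sin δ ≈ 0.293, b = sin(fδ)/sin δ ≈ 0.785.
p = a·p₁ + b·p₂ ≈ (0.588, -0.213, 0.780); φ = arcsin(p_z) ≈ 51.27°, λ = atan2(p_y, p_x) ≈ -19.86°.

≈ (51°N, 20°W)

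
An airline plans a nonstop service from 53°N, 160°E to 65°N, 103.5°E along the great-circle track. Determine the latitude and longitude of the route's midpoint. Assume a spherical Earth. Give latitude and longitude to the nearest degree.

≈ 62°N, 137°E

Write both endpoints as unit vectors p₁, p₂ with components (cos φ cos λ, cos φ sin λ, sin φ).
The central angle between the endpoints is δ = arccos(p₁·p₂) ≈ 0.527 rad (30.2°).
Interpolate at f = 1/2 with slerp weights a = sin((1−f)δ)/sin δ ≈ 0.518, b = sin(fδ)/sin δ ≈ 0.518.
p = a·p₁ + b·p₂ ≈ (-0.344, 0.319, 0.883); φ = arcsin(p_z) ≈ 62.00°, λ = atan2(p_y, p_x) ≈ 137.12°.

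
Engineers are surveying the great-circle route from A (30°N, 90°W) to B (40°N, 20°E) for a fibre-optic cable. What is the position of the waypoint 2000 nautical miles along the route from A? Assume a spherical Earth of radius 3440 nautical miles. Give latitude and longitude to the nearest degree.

The haversine formula gives a central angle δ ≈ 1.476 rad (84.6°) between the endpoints. The total great-circle distance is δ·R ≈ 1.476 × 3440 ≈ 5078 nmi, so the target fraction is f = 2000/5078 ≈ 0.394.
Interpolate at f ≈ 0.394 with slerp weights a = sin((1−f)δ)/sin δ ≈ 0.784, b = sin(fδ)/sin δ ≈ 0.552.
p = a·p₁ + b·p₂ ≈ (0.397, -0.534, 0.746); φ = arcsin(p_z) ≈ 48.28°, λ = atan2(p_y, p_x) ≈ -53.37°.

≈ (48°N, 53°W)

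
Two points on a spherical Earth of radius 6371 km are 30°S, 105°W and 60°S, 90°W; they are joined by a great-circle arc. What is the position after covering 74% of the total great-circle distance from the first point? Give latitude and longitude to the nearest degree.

≈ 52°S, 96°W

Write both endpoints as unit vectors p₁, p₂ with components (cos φ cos λ, cos φ sin λ, sin φ).
The central angle between the endpoints is δ = arccos(p₁·p₂) ≈ 0.552 rad (31.6°).
Interpolate at f = 0.74 with slerp weights a = sin((1−f)δ)/sin δ ≈ 0.273, b = sin(fδ)/sin δ ≈ 0.758.
p = a·p₁ + b·p₂ ≈ (-0.061, -0.607, -0.792); φ = arcsin(p_z) ≈ -52.41°, λ = atan2(p_y, p_x) ≈ -95.75°.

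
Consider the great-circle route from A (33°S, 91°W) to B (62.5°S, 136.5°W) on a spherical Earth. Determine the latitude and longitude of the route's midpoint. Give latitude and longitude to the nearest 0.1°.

≈ (49.8°S, 106.8°W)

The haversine formula gives a central angle δ ≈ 0.716 rad (41.0°) between the endpoints.
Interpolate at f = 1/2 with slerp weights a = sin((1−f)δ)/sin δ ≈ 0.534, b = sin(fδ)/sin δ ≈ 0.534.
p = a·p₁ + b·p₂ ≈ (-0.187, -0.617, -0.764); φ = arcsin(p_z) ≈ -49.84°, λ = atan2(p_y, p_x) ≈ -106.82°.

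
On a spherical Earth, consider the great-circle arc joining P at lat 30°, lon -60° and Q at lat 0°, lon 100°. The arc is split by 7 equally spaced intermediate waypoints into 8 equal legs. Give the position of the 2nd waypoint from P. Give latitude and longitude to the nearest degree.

The haversine formula gives a central angle δ ≈ 2.521 rad (144.5°) between the endpoints.
Interpolate at f = 2/8 with slerp weights a = sin((1−f)δ)/sin δ ≈ 1.633, b = sin(fδ)/sin δ ≈ 1.014.
p = a·p₁ + b·p₂ ≈ (0.531, -0.226, 0.817); φ = arcsin(p_z) ≈ 54.75°, λ = atan2(p_y, p_x) ≈ -23.06°.

≈ lat 55°, lon -23°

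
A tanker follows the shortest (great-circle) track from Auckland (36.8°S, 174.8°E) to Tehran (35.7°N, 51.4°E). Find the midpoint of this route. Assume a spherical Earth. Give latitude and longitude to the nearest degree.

Convert each endpoint to a unit vector on the sphere (x = cos φ cos λ, y = cos φ sin λ, z = sin φ).
The central angle between the endpoints is δ = arccos(p₁·p₂) ≈ 2.357 rad (135.0°).
Interpolate at f = 1/2 with slerp weights a = sin((1−f)δ)/sin δ ≈ 1.307, b = sin(fδ)/sin δ ≈ 1.307.
p = a·p₁ + b·p₂ ≈ (-0.380, 0.925, -0.020); φ = arcsin(p_z) ≈ -1.16°, λ = atan2(p_y, p_x) ≈ 112.35°.

≈ 1°S, 112°E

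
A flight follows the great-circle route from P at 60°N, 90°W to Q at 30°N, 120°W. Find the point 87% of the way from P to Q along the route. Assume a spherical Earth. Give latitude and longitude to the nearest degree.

≈ 34°N, 118°W

Write both endpoints as unit vectors p₁, p₂ with components (cos φ cos λ, cos φ sin λ, sin φ).
The central angle between the endpoints is δ = arccos(p₁·p₂) ≈ 0.630 rad (36.1°).
Interpolate at f = 0.87 with slerp weights a = sin((1−f)δ)/sin δ ≈ 0.139, b = sin(fδ)/sin δ ≈ 0.884.
p = a·p₁ + b·p₂ ≈ (-0.383, -0.733, 0.562); φ = arcsin(p_z) ≈ 34.23°, λ = atan2(p_y, p_x) ≈ -117.59°.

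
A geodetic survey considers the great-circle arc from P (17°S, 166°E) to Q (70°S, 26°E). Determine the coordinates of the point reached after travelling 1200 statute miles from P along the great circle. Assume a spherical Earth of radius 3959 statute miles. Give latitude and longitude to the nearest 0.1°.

≈ (33.9°S, 161.5°E)

Convert each endpoint to a unit vector on the sphere (x = cos φ cos λ, y = cos φ sin λ, z = sin φ).
The central angle between the endpoints is δ = arccos(p₁·p₂) ≈ 1.547 rad (88.6°). The total great-circle distance is δ·R ≈ 1.547 × 3959 ≈ 6123 mi, so the target fraction is f = 1200/6123 ≈ 0.196.
Interpolate at f ≈ 0.196 with slerp weights a = sin((1−f)δ)/sin δ ≈ 0.947, b = sin(fδ)/sin δ ≈ 0.299.
p = a·p₁ + b·p₂ ≈ (-0.787, 0.264, -0.558); φ = arcsin(p_z) ≈ -33.88°, λ = atan2(p_y, p_x) ≈ 161.47°.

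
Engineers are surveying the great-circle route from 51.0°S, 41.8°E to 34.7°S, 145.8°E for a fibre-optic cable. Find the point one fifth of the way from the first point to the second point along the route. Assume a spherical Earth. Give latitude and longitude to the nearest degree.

≈ 57°S, 64°E

Convert each endpoint to a unit vector on the sphere (x = cos φ cos λ, y = cos φ sin λ, z = sin φ).
The central angle between the endpoints is δ = arccos(p₁·p₂) ≈ 1.248 rad (71.5°).
Interpolate at f = 1/5 with slerp weights a = sin((1−f)δ)/sin δ ≈ 0.886, b = sin(fδ)/sin δ ≈ 0.260.
p = a·p₁ + b·p₂ ≈ (0.239, 0.492, -0.837); φ = arcsin(p_z) ≈ -56.84°, λ = atan2(p_y, p_x) ≈ 64.12°.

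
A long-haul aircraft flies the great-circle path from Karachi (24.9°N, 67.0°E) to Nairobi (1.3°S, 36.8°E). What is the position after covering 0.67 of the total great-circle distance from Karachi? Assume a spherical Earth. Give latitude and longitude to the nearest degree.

Write both endpoints as unit vectors p₁, p₂ with components (cos φ cos λ, cos φ sin λ, sin φ).
The central angle between the endpoints is δ = arccos(p₁·p₂) ≈ 0.685 rad (39.3°).
Interpolate at f = 0.67 with slerp weights a = sin((1−f)δ)/sin δ ≈ 0.354, b = sin(fδ)/sin δ ≈ 0.700.
p = a·p₁ + b·p₂ ≈ (0.686, 0.715, 0.133); φ = arcsin(p_z) ≈ 7.66°, λ = atan2(p_y, p_x) ≈ 46.19°.

≈ 8°N, 46°E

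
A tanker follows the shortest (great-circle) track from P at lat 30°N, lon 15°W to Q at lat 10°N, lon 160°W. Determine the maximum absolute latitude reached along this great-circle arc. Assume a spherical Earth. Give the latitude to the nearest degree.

≈ 52°N

The great circle lies in the plane with unit normal n̂ = (p₁ × p₂)/|p₁ × p₂|.
Here n̂_z ≈ -0.618; the vertex latitude is φ_max = arccos|n̂_z| ≈ 51.8°.
Check via Clairaut: cos φ_max = |cos φ₁| · sin C = cos(30.0°)·sin(45.6°) ≈ 0.618, again giving ≈ 51.8°.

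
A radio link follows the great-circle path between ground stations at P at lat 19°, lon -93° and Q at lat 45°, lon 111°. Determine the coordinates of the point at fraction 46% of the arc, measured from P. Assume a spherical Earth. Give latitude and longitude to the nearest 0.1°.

≈ lat 65.1°, lon -128.4°

The haversine formula gives a central angle δ ≈ 1.961 rad (112.4°) between the endpoints.
Interpolate at f = 0.46 with slerp weights a = sin((1−f)δ)/sin δ ≈ 0.943, b = sin(fδ)/sin δ ≈ 0.849.
p = a·p₁ + b·p₂ ≈ (-0.262, -0.330, 0.907); φ = arcsin(p_z) ≈ 65.09°, λ = atan2(p_y, p_x) ≈ -128.40°.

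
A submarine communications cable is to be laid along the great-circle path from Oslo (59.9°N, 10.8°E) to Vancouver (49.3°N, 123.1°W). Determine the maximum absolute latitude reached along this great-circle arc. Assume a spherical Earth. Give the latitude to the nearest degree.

The great circle lies in the plane with unit normal n̂ = (p₁ × p₂)/|p₁ × p₂|.
Here n̂_z ≈ -0.261; the vertex latitude is φ_max = arccos|n̂_z| ≈ 74.9°.
Check via Clairaut: cos φ_max = |cos φ₁| · sin C = cos(59.9°)·sin(31.3°) ≈ 0.261, again giving ≈ 74.9°.

≈ 75°N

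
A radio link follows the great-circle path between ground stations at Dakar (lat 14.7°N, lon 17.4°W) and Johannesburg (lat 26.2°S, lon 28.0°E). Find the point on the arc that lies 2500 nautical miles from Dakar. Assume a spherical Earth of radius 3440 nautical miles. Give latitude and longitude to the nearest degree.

Write both endpoints as unit vectors p₁, p₂ with components (cos φ cos λ, cos φ sin λ, sin φ).
The central angle between the endpoints is δ = arccos(p₁·p₂) ≈ 1.050 rad (60.2°). The total great-circle distance is δ·R ≈ 1.050 × 3440 ≈ 3613 nmi, so the target fraction is f = 2500/3613 ≈ 0.692.
Interpolate at f ≈ 0.692 with slerp weights a = sin((1−f)δ)/sin δ ≈ 0.366, b = sin(fδ)/sin δ ≈ 0.766.
p = a·p₁ + b·p₂ ≈ (0.945, 0.217, -0.245); φ = arcsin(p_z) ≈ -14.19°, λ = atan2(p_y, p_x) ≈ 12.91°.

≈ lat 14°S, lon 13°E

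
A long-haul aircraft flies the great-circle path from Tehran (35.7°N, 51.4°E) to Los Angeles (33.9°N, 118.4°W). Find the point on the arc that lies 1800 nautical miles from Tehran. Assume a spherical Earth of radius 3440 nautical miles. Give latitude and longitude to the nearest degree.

Write both endpoints as unit vectors p₁, p₂ with components (cos φ cos λ, cos φ sin λ, sin φ).
The central angle between the endpoints is δ = arccos(p₁·p₂) ≈ 1.916 rad (109.8°). The total great-circle distance is δ·R ≈ 1.916 × 3440 ≈ 6589 nmi, so the target fraction is f = 1800/6589 ≈ 0.273.
Interpolate at f ≈ 0.273 with slerp weights a = sin((1−f)δ)/sin δ ≈ 1.046, b = sin(fδ)/sin δ ≈ 0.531.
p = a·p₁ + b·p₂ ≈ (0.320, 0.276, 0.906); φ = arcsin(p_z) ≈ 65.00°, λ = atan2(p_y, p_x) ≈ 40.76°.

≈ (65°N, 41°E)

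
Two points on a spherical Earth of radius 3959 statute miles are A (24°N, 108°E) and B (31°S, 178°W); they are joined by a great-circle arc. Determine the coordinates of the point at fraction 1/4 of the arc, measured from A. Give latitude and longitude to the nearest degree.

≈ (10°N, 127°E)

The haversine formula gives a central angle δ ≈ 1.564 rad (89.6°) between the endpoints.
Interpolate at f = 1/4 with slerp weights a = sin((1−f)δ)/sin δ ≈ 0.922, b = sin(fδ)/sin δ ≈ 0.381.
p = a·p₁ + b·p₂ ≈ (-0.587, 0.790, 0.179); φ = arcsin(p_z) ≈ 10.29°, λ = atan2(p_y, p_x) ≈ 126.62°.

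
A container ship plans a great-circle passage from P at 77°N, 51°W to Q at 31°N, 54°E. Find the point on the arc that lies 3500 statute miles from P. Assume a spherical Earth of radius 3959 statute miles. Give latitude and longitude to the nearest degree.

≈ 43°N, 50°E

Write both endpoints as unit vectors p₁, p₂ with components (cos φ cos λ, cos φ sin λ, sin φ).
The central angle between the endpoints is δ = arccos(p₁·p₂) ≈ 1.102 rad (63.1°). The total great-circle distance is δ·R ≈ 1.102 × 3959 ≈ 4362 mi, so the target fraction is f = 3500/4362 ≈ 0.802.
Interpolate at f ≈ 0.802 with slerp weights a = sin((1−f)δ)/sin δ ≈ 0.242, b = sin(fδ)/sin δ ≈ 0.867.
p = a·p₁ + b·p₂ ≈ (0.471, 0.559, 0.683); φ = arcsin(p_z) ≈ 43.04°, λ = atan2(p_y, p_x) ≈ 49.87°.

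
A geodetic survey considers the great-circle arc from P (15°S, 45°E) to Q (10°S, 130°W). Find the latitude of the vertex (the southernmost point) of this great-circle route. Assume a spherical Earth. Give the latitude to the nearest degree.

The great circle lies in the plane with unit normal n̂ = (p₁ × p₂)/|p₁ × p₂|.
Here n̂_z ≈ -0.193; the vertex latitude is φ_max = arccos|n̂_z| ≈ 78.9°.
Check via Clairaut: cos φ_max = |cos φ₁| · sin C = cos(15.0°)·sin(168.5°) ≈ 0.193, again giving ≈ 78.9°.

≈ 79°S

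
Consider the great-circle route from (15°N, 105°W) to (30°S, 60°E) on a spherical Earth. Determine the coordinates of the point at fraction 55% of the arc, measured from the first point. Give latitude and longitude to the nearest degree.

The haversine formula gives a central angle δ ≈ 2.786 rad (159.6°) between the endpoints.
Interpolate at f = 0.55 with slerp weights a = sin((1−f)δ)/sin δ ≈ 2.729, b = sin(fδ)/sin δ ≈ 2.870.
p = a·p₁ + b·p₂ ≈ (0.560, -0.394, -0.729); φ = arcsin(p_z) ≈ -46.77°, λ = atan2(p_y, p_x) ≈ -35.08°.

≈ (47°S, 35°W)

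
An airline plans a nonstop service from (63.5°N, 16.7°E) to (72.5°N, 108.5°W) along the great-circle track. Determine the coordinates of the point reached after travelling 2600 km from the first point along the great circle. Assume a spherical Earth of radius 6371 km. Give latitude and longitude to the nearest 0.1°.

≈ (79.9°N, 45.2°W)

Convert each endpoint to a unit vector on the sphere (x = cos φ cos λ, y = cos φ sin λ, z = sin φ).
The central angle between the endpoints is δ = arccos(p₁·p₂) ≈ 0.682 rad (39.1°). The total great-circle distance is δ·R ≈ 0.682 × 6371 ≈ 4346 km, so the target fraction is f = 2600/4346 ≈ 0.598.
Interpolate at f ≈ 0.598 with slerp weights a = sin((1−f)δ)/sin δ ≈ 0.429, b = sin(fδ)/sin δ ≈ 0.629.
p = a·p₁ + b·p₂ ≈ (0.123, -0.124, 0.985); φ = arcsin(p_z) ≈ 79.91°, λ = atan2(p_y, p_x) ≈ -45.23°.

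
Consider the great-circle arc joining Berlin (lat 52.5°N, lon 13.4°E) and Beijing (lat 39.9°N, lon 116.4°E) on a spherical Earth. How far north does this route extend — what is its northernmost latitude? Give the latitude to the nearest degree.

The great circle lies in the plane with unit normal n̂ = (p₁ × p₂)/|p₁ × p₂|.
Here n̂_z ≈ +0.497; the vertex latitude is φ_max = arccos|n̂_z| ≈ 60.2°.
Check via Clairaut: cos φ_max = |cos φ₁| · sin C = cos(52.5°)·sin(54.8°) ≈ 0.497, again giving ≈ 60.2°.

≈ 60°N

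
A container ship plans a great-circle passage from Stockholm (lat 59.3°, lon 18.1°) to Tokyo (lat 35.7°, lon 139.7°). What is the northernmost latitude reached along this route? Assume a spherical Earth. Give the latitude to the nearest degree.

≈ 68°

The great circle lies in the plane with unit normal n̂ = (p₁ × p₂)/|p₁ × p₂|.
Here n̂_z ≈ +0.368; the vertex latitude is φ_max = arccos|n̂_z| ≈ 68.4°.
Check via Clairaut: cos φ_max = |cos φ₁| · sin C = cos(59.3°)·sin(46.2°) ≈ 0.368, again giving ≈ 68.4°.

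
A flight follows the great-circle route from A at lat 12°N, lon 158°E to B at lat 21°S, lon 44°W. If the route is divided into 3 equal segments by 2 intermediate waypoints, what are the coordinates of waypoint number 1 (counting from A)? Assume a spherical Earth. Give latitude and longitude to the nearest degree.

≈ lat 12°S, lon 155°W

From cos δ = sin φ₁ sin φ₂ + cos φ₁ cos φ₂ cos Δλ, the central angle is δ ≈ 2.742 rad (157.1°).
Interpolate at f = 1/3 with slerp weights a = sin((1−f)δ)/sin δ ≈ 2.485, b = sin(fδ)/sin δ ≈ 2.035.
p = a·p₁ + b·p₂ ≈ (-0.887, -0.409, -0.213); φ = arcsin(p_z) ≈ -12.28°, λ = atan2(p_y, p_x) ≈ -155.24°.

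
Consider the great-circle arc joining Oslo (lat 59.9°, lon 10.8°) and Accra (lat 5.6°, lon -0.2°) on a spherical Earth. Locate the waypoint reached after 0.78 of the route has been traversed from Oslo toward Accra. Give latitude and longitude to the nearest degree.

≈ lat 18°, lon 1°

Convert each endpoint to a unit vector on the sphere (x = cos φ cos λ, y = cos φ sin λ, z = sin φ).
The central angle between the endpoints is δ = arccos(p₁·p₂) ≈ 0.959 rad (54.9°).
Interpolate at f = 0.78 with slerp weights a = sin((1−f)δ)/sin δ ≈ 0.256, b = sin(fδ)/sin δ ≈ 0.831.
p = a·p₁ + b·p₂ ≈ (0.953, 0.021, 0.302); φ = arcsin(p_z) ≈ 17.60°, λ = atan2(p_y, p_x) ≈ 1.27°.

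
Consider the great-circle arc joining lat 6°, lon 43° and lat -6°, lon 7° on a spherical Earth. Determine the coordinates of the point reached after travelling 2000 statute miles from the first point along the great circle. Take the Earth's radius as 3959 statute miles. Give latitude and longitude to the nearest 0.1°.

Write both endpoints as unit vectors p₁, p₂ with components (cos φ cos λ, cos φ sin λ, sin φ).
The central angle between the endpoints is δ = arccos(p₁·p₂) ≈ 0.661 rad (37.9°). The total great-circle distance is δ·R ≈ 0.661 × 3959 ≈ 2618 mi, so the target fraction is f = 2000/2618 ≈ 0.764.
Interpolate at f ≈ 0.764 with slerp weights a = sin((1−f)δ)/sin δ ≈ 0.253, b = sin(fδ)/sin δ ≈ 0.788.
p = a·p₁ + b·p₂ ≈ (0.962, 0.267, -0.056); φ = arcsin(p_z) ≈ -3.21°, λ = atan2(p_y, p_x) ≈ 15.52°.

≈ lat -3.2°, lon 15.5°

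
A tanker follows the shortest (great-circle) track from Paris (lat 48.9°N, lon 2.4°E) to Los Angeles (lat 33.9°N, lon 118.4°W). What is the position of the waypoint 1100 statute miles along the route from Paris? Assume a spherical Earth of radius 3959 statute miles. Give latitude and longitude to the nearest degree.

Write both endpoints as unit vectors p₁, p₂ with components (cos φ cos λ, cos φ sin λ, sin φ).
The central angle between the endpoints is δ = arccos(p₁·p₂) ≈ 1.429 rad (81.9°). The total great-circle distance is δ·R ≈ 1.429 × 3959 ≈ 5659 mi, so the target fraction is f = 1100/5659 ≈ 0.194.
Interpolate at f ≈ 0.194 with slerp weights a = sin((1−f)δ)/sin δ ≈ 0.923, b = sin(fδ)/sin δ ≈ 0.277.
p = a·p₁ + b·p₂ ≈ (0.497, -0.177, 0.850); φ = arcsin(p_z) ≈ 58.19°, λ = atan2(p_y, p_x) ≈ -19.61°.

≈ lat 58°N, lon 20°W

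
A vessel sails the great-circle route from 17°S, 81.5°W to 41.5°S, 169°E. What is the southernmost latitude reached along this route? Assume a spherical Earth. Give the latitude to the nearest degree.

The great circle lies in the plane with unit normal n̂ = (p₁ × p₂)/|p₁ × p₂|.
Here n̂_z ≈ -0.676; the vertex latitude is φ_max = arccos|n̂_z| ≈ 47.5°.

≈ 47°S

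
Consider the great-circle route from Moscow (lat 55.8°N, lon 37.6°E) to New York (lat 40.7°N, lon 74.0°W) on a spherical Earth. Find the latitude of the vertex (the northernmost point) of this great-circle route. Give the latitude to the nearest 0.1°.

≈ 64.6°N

The great circle lies in the plane with unit normal n̂ = (p₁ × p₂)/|p₁ × p₂|.
Here n̂_z ≈ -0.429; the vertex latitude is φ_max = arccos|n̂_z| ≈ 64.6°.
Check via Clairaut: cos φ_max = |cos φ₁| · sin C = cos(55.8°)·sin(49.7°) ≈ 0.429, again giving ≈ 64.6°.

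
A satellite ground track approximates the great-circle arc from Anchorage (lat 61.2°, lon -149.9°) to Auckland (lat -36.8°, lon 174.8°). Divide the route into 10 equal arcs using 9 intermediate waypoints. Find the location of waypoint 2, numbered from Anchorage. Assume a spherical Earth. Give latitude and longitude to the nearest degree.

≈ lat 42°, lon -163°

Write both endpoints as unit vectors p₁, p₂ with components (cos φ cos λ, cos φ sin λ, sin φ).
The central angle between the endpoints is δ = arccos(p₁·p₂) ≈ 1.782 rad (102.1°).
Interpolate at f = 2/10 with slerp weights a = sin((1−f)δ)/sin δ ≈ 1.012, b = sin(fδ)/sin δ ≈ 0.357.
p = a·p₁ + b·p₂ ≈ (-0.706, -0.219, 0.673); φ = arcsin(p_z) ≈ 42.31°, λ = atan2(p_y, p_x) ≈ -162.81°.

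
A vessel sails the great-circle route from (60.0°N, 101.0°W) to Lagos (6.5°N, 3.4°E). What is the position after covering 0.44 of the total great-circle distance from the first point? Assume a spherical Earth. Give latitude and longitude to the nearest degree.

≈ (48°N, 31°W)

Convert each endpoint to a unit vector on the sphere (x = cos φ cos λ, y = cos φ sin λ, z = sin φ).
The central angle between the endpoints is δ = arccos(p₁·p₂) ≈ 1.596 rad (91.5°).
Interpolate at f = 0.44 with slerp weights a = sin((1−f)δ)/sin δ ≈ 0.780, b = sin(fδ)/sin δ ≈ 0.646.
p = a·p₁ + b·p₂ ≈ (0.567, -0.345, 0.748); φ = arcsin(p_z) ≈ 48.46°, λ = atan2(p_y, p_x) ≈ -31.31°.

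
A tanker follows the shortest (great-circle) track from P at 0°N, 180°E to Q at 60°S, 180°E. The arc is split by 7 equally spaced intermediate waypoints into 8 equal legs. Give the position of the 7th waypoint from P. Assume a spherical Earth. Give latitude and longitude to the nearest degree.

The haversine formula gives a central angle δ ≈ 1.047 rad (60.0°) between the endpoints.
Interpolate at f = 7/8 with slerp weights a = sin((1−f)δ)/sin δ ≈ 0.151, b = sin(fδ)/sin δ ≈ 0.916.
p = a·p₁ + b·p₂ ≈ (-0.609, -0.000, -0.793); φ = arcsin(p_z) ≈ -52.50°, λ = atan2(p_y, p_x) ≈ -180.00°.

≈ 52°S, 180°E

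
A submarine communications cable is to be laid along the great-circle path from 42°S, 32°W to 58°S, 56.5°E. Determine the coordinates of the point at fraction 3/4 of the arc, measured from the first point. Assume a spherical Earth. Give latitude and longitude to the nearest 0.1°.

From cos δ = sin φ₁ sin φ₂ + cos φ₁ cos φ₂ cos Δλ, the central angle is δ ≈ 0.955 rad (54.7°).
Interpolate at f = 3/4 with slerp weights a = sin((1−f)δ)/sin δ ≈ 0.290, b = sin(fδ)/sin δ ≈ 0.804.
p = a·p₁ + b·p₂ ≈ (0.418, 0.241, -0.876); φ = arcsin(p_z) ≈ -61.15°, λ = atan2(p_y, p_x) ≈ 30.01°.

≈ 61.2°S, 30.0°E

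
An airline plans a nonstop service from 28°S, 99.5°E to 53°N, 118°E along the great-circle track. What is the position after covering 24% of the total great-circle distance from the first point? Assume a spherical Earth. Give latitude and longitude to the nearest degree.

≈ 9°S, 103°E

Convert each endpoint to a unit vector on the sphere (x = cos φ cos λ, y = cos φ sin λ, z = sin φ).
The central angle between the endpoints is δ = arccos(p₁·p₂) ≈ 1.441 rad (82.6°).
Interpolate at f = 0.24 with slerp weights a = sin((1−f)δ)/sin δ ≈ 0.897, b = sin(fδ)/sin δ ≈ 0.342.
p = a·p₁ + b·p₂ ≈ (-0.227, 0.963, -0.148); φ = arcsin(p_z) ≈ -8.50°, λ = atan2(p_y, p_x) ≈ 103.29°.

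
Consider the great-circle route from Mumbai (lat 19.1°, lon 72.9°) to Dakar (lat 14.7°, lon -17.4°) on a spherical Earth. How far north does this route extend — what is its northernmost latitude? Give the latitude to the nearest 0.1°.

≈ 23.5°

The great circle lies in the plane with unit normal n̂ = (p₁ × p₂)/|p₁ × p₂|.
Here n̂_z ≈ -0.917; the vertex latitude is φ_max = arccos|n̂_z| ≈ 23.5°.
Check via Clairaut: cos φ_max = |cos φ₁| · sin C = cos(19.1°)·sin(76.0°) ≈ 0.917, again giving ≈ 23.5°.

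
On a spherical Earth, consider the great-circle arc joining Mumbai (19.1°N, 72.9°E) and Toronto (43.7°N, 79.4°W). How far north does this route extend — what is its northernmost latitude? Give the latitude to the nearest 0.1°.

The great circle lies in the plane with unit normal n̂ = (p₁ × p₂)/|p₁ × p₂|.
Here n̂_z ≈ -0.343; the vertex latitude is φ_max = arccos|n̂_z| ≈ 69.9°.

≈ 69.9°N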